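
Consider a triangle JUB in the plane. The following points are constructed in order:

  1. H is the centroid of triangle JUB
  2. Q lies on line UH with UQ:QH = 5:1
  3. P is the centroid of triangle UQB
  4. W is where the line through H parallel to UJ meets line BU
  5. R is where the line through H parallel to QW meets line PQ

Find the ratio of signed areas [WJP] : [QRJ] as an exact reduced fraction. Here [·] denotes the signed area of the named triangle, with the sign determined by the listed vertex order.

Assign J = (0, 0), U = (1, 0), B = (0, 1) — the answer is frame-independent, so this choice is without loss of generality.
1. H is the centroid of triangle JUB ⇒ H = (1/3, 1/3)
2. Q lies on line UH with UQ:QH = 5:1 ⇒ Q = (4/9, 5/18)
3. P is the centroid of triangle UQB ⇒ P = (13/27, 23/54)
4. W is where the line through H parallel to UJ meets line BU ⇒ W = (2/3, 1/3)
5. R is where the line through H parallel to QW meets line PQ ⇒ R = (7/15, 11/30)
2·[WJP] = -10/81, 2·[QRJ] = 1/30
[WJP]:[QRJ] = -10/81:1/30 = -100/27

[WJP]:[QRJ] = -100/27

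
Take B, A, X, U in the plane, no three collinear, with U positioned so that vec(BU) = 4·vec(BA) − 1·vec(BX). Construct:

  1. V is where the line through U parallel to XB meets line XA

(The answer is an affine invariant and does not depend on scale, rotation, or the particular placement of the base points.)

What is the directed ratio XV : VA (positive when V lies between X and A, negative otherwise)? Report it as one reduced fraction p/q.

XV:VA = -4/3

Work in coordinates with B = (0, 0), A = (1, 0), X = (0, 1), U = (4, -1).
1. V is where the line through U parallel to XB meets line XA ⇒ V = (4, -3)
V = X + t·(A−X) with t = 4, so XV:VA = t:(1−t) = 4:-3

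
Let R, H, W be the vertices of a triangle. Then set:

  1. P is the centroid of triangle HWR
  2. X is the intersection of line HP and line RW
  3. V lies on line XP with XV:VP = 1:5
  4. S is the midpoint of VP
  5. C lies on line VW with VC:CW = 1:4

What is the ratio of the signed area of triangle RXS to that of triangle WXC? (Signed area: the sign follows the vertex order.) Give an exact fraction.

[RXS]:[WXC] = -35/8

Assign R = (0, 0), H = (1, 0), W = (0, 1) — the answer is frame-independent, so this choice is without loss of generality.
1. P is the centroid of triangle HWR ⇒ P = (1/3, 1/3)
2. X is the intersection of line HP and line RW ⇒ X = (0, 1/2)
3. V lies on line XP with XV:VP = 1:5 ⇒ V = (1/18, 17/36)
4. S is the midpoint of VP ⇒ S = (7/36, 29/72)
5. C lies on line VW with VC:CW = 1:4 ⇒ C = (2/45, 26/45)
2·[RXS] = -7/72, 2·[WXC] = 1/45
[RXS]:[WXC] = -7/72:1/45 = -35/8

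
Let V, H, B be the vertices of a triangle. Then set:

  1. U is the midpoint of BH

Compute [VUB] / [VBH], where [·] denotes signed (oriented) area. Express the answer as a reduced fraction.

Choose coordinates V = (0, 0), H = (1, 0), B = (0, 1).
1. U is the midpoint of BH ⇒ U = (1/2, 1/2)
2·[VUB] = 1/2, 2·[VBH] = -1
[VUB]:[VBH] = 1/2:-1 = -1/2

[VUB]:[VBH] = -1/2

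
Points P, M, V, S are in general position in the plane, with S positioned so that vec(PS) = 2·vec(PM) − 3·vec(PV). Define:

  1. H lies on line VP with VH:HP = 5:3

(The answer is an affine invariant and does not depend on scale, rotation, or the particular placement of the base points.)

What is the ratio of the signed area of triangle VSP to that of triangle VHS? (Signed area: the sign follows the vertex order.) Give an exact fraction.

Work in coordinates with P = (0, 0), M = (1, 0), V = (0, 1), S = (2, -3).
1. H lies on line VP with VH:HP = 5:3 ⇒ H = (0, 3/8)
2·[VSP] = -2, 2·[VHS] = 5/4
[VSP]:[VHS] = -2:5/4 = -8/5

[VSP]:[VHS] = -8/5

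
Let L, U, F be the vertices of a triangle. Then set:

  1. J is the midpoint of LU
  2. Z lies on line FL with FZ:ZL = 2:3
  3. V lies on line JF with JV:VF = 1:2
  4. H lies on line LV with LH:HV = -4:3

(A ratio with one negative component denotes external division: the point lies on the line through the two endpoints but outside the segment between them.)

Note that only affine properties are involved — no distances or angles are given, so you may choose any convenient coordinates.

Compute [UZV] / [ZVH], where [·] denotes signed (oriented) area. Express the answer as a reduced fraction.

Assign L = (0, 0), U = (1, 0), F = (0, 1) — the answer is frame-independent, so this choice is without loss of generality.
1. J is the midpoint of LU ⇒ J = (1/2, 0)
2. Z lies on line FL with FZ:ZL = 2:3 ⇒ Z = (0, 3/5)
3. V lies on line JF with JV:VF = 1:2 ⇒ V = (1/3, 1/3)
4. H lies on line LV with LH:HV = -4:3 ⇒ H = (4/3, 4/3)
2·[UZV] = 1/15, 2·[ZVH] = 3/5
[UZV]:[ZVH] = 1/15:3/5 = 1/9

[UZV]:[ZVH] = 1/9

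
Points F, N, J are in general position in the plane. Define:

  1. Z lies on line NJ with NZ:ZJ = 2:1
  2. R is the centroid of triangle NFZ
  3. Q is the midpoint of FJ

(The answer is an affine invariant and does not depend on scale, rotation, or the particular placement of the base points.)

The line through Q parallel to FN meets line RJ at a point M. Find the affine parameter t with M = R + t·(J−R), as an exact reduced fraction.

Assign F = (0, 0), N = (1, 0), J = (0, 1) — the answer is frame-independent, so this choice is without loss of generality.
1. Z lies on line NJ with NZ:ZJ = 2:1 ⇒ Z = (1/3, 2/3)
2. R is the centroid of triangle NFZ ⇒ R = (4/9, 2/9)
3. Q is the midpoint of FJ ⇒ Q = (0, 1/2)
through Q parallel to FN: direction (1, 0); meets RJ at M = (2/7, 1/2)
M = R + t·(J−R) with t = 5/14

t = 5/14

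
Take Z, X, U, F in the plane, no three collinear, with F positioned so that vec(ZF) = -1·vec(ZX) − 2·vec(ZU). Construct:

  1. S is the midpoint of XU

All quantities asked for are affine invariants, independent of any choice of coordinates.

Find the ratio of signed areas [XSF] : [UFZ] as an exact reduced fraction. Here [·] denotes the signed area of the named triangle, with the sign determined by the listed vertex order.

Choose coordinates Z = (0, 0), X = (1, 0), U = (0, 1), F = (-1, -2).
1. S is the midpoint of XU ⇒ S = (1/2, 1/2)
2·[XSF] = 2, 2·[UFZ] = 1
[XSF]:[UFZ] = 2:1 = 2

[XSF]:[UFZ] = 2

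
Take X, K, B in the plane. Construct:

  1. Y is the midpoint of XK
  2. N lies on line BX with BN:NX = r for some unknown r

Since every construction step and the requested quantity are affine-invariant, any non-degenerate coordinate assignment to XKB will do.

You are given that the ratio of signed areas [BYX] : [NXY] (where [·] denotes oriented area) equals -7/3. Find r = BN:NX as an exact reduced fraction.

Choose coordinates X = (0, 0), K = (1, 0), B = (0, 1).
1. Y is the midpoint of XK ⇒ Y = (1/2, 0)
2. With BN:NX = r, write λ = r/(r+1) so N = B + λ·(X−B); N is affine-linear in λ
Every point depending on N is an affine combination of N and λ-independent points, so each such coordinate is linear in λ; the λ² term in each signed area is a multiple of (X−B)×(X−B) = 0, so 2·[BYX] and 2·[NXY] are each linear in λ. Evaluating at λ=0 and λ=1:
  2·[BYX] = -1/2,   2·[NXY] = -1/2·λ + 1/2
So [BYX]:[NXY] = (-1/2) / (-1/2·λ + 1/2). Setting this equal to -7/3:
  -1/2 = -7/3·(-1/2·λ + 1/2)  ⇒  λ = 4/7
Then r = λ/(1−λ) = (4/7)/(3/7) = 4/3. Check: with r = 4/3, N = (0, 3/7) and [BYX]:[NXY] = -7/3 as required.

r = 4/3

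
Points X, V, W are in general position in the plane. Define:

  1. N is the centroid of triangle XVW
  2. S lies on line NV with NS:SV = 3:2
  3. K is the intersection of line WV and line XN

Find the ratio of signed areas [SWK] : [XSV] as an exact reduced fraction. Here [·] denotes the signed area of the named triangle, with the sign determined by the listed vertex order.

Assign X = (0, 0), V = (1, 0), W = (0, 1) — the answer is frame-independent, so this choice is without loss of generality.
1. N is the centroid of triangle XVW ⇒ N = (1/3, 1/3)
2. S lies on line NV with NS:SV = 3:2 ⇒ S = (11/15, 2/15)
3. K is the intersection of line WV and line XN ⇒ K = (1/2, 1/2)
2·[SWK] = -1/15, 2·[XSV] = -2/15
[SWK]:[XSV] = -1/15:-2/15 = 1/2

[SWK]:[XSV] = 1/2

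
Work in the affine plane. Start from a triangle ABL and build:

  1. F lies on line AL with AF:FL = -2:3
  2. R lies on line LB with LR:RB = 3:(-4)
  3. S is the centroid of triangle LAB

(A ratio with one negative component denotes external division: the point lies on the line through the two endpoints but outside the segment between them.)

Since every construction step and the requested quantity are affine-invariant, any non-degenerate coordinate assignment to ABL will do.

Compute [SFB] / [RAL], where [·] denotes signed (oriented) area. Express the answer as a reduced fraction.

[SFB]:[RAL] = 5/9

Work in coordinates with A = (0, 0), B = (1, 0), L = (0, 1).
1. F lies on line AL with AF:FL = -2:3 ⇒ F = (0, -2)
2. R lies on line LB with LR:RB = 3:(-4) ⇒ R = (-3, 4)
3. S is the centroid of triangle LAB ⇒ S = (1/3, 1/3)
2·[SFB] = 5/3, 2·[RAL] = 3
[SFB]:[RAL] = 5/3:3 = 5/9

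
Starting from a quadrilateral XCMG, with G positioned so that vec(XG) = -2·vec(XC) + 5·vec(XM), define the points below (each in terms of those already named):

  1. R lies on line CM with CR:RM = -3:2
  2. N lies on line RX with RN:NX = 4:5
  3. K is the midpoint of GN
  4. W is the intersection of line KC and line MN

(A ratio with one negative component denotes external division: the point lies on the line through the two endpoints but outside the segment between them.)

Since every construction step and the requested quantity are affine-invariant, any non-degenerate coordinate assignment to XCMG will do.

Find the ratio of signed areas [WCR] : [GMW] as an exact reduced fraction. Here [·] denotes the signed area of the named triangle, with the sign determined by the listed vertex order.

Set X = (0, 0), C = (1, 0), M = (0, 1), G = (-2, 5); any affine frame gives the same invariant.
1. R lies on line CM with CR:RM = -3:2 ⇒ R = (-2, 3)
2. N lies on line RX with RN:NX = 4:5 ⇒ N = (-10/9, 5/3)
3. K is the midpoint of GN ⇒ K = (-14/9, 10/3)
4. W is the intersection of line KC and line MN ⇒ W = (35/81, 20/27)
2·[WCR] = -14/27, 2·[GMW] = 98/81
[WCR]:[GMW] = -14/27:98/81 = -3/7

[WCR]:[GMW] = -3/7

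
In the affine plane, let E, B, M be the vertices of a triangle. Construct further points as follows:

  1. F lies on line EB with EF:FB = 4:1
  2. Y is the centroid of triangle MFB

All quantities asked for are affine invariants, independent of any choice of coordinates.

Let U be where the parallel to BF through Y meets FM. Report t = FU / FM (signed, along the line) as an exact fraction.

t = 1/3

Choose coordinates E = (0, 0), B = (1, 0), M = (0, 1).
1. F lies on line EB with EF:FB = 4:1 ⇒ F = (4/5, 0)
2. Y is the centroid of triangle MFB ⇒ Y = (3/5, 1/3)
through Y parallel to BF: direction (-1/5, 0); meets FM at U = (8/15, 1/3)
U = F + t·(M−F) with t = 1/3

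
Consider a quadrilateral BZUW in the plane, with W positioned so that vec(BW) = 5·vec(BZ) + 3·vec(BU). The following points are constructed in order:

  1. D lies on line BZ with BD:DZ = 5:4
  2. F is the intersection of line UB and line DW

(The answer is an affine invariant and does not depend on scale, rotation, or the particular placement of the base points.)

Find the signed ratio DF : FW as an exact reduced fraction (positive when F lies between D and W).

Set B = (0, 0), Z = (1, 0), U = (0, 1), W = (5, 3); any affine frame gives the same invariant.
1. D lies on line BZ with BD:DZ = 5:4 ⇒ D = (5/9, 0)
2. F is the intersection of line UB and line DW ⇒ F = (0, -3/8)
F = D + t·(W−D) with t = -1/8, so DF:FW = t:(1−t) = -1/8:9/8

DF:FW = -1/9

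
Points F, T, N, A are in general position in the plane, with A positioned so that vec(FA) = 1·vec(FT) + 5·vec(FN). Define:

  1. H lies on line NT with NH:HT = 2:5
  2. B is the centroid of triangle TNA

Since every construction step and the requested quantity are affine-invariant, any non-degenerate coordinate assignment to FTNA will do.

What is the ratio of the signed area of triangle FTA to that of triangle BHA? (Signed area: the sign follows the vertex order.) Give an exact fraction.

[FTA]:[BHA] = -7

Choose coordinates F = (0, 0), T = (1, 0), N = (0, 1), A = (1, 5).
1. H lies on line NT with NH:HT = 2:5 ⇒ H = (2/7, 5/7)
2. B is the centroid of triangle TNA ⇒ B = (2/3, 2)
2·[FTA] = 5, 2·[BHA] = -5/7
[FTA]:[BHA] = 5:-5/7 = -7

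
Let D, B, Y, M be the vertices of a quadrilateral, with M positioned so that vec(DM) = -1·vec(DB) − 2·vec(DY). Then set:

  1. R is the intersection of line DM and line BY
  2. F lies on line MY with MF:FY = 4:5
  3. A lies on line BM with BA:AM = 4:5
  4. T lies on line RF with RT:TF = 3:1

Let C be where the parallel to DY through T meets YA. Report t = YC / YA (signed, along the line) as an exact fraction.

Work in coordinates with D = (0, 0), B = (1, 0), Y = (0, 1), M = (-1, -2).
1. R is the intersection of line DM and line BY ⇒ R = (1/3, 2/3)
2. F lies on line MY with MF:FY = 4:5 ⇒ F = (-5/9, -2/3)
3. A lies on line BM with BA:AM = 4:5 ⇒ A = (1/9, -8/9)
4. T lies on line RF with RT:TF = 3:1 ⇒ T = (-1/3, -1/3)
through T parallel to DY: direction (0, 1); meets YA at C = (-1/3, 20/3)
C = Y + t·(A−Y) with t = -3

t = -3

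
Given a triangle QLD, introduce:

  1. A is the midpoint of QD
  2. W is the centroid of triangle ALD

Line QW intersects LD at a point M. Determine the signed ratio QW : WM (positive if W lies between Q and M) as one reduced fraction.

Work in coordinates with Q = (0, 0), L = (1, 0), D = (0, 1).
1. A is the midpoint of QD ⇒ A = (0, 1/2)
2. W is the centroid of triangle ALD ⇒ W = (1/3, 1/2)
line QW meets LD at M = (2/5, 3/5)
W = Q + t·(M−Q) with t = 5/6, so QW:WM = 5/6:1/6

QW:WM = 5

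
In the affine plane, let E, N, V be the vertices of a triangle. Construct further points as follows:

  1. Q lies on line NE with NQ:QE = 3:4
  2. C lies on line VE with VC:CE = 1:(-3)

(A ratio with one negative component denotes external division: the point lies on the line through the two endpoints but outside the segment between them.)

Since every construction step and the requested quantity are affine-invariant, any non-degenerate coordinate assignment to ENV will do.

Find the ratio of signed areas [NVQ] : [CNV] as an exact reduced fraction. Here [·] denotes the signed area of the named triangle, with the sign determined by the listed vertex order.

Set E = (0, 0), N = (1, 0), V = (0, 1); any affine frame gives the same invariant.
1. Q lies on line NE with NQ:QE = 3:4 ⇒ Q = (4/7, 0)
2. C lies on line VE with VC:CE = 1:(-3) ⇒ C = (0, 3/2)
2·[NVQ] = 3/7, 2·[CNV] = -1/2
[NVQ]:[CNV] = 3/7:-1/2 = -6/7

[NVQ]:[CNV] = -6/7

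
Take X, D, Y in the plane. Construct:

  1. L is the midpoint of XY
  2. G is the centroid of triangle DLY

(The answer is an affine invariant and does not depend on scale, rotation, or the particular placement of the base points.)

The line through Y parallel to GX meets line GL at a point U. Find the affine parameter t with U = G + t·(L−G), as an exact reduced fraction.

Choose coordinates X = (0, 0), D = (1, 0), Y = (0, 1).
1. L is the midpoint of XY ⇒ L = (0, 1/2)
2. G is the centroid of triangle DLY ⇒ G = (1/3, 1/2)
through Y parallel to GX: direction (-1/3, -1/2); meets GL at U = (-1/3, 1/2)
U = G + t·(L−G) with t = 2

t = 2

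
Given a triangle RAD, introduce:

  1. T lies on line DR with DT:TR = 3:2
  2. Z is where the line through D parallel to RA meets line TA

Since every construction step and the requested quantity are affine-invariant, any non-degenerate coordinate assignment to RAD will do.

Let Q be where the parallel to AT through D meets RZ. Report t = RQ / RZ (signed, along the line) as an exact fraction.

Work in coordinates with R = (0, 0), A = (1, 0), D = (0, 1).
1. T lies on line DR with DT:TR = 3:2 ⇒ T = (0, 2/5)
2. Z is where the line through D parallel to RA meets line TA ⇒ Z = (-3/2, 1)
through D parallel to AT: direction (-1, 2/5); meets RZ at Q = (-15/4, 5/2)
Q = R + t·(Z−R) with t = 5/2

t = 5/2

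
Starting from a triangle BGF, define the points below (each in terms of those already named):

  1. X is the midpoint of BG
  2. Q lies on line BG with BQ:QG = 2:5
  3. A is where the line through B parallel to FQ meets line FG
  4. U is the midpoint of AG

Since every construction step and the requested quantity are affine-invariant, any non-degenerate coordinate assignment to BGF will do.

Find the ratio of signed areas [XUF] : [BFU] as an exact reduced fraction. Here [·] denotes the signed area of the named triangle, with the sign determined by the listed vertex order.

Assign B = (0, 0), G = (1, 0), F = (0, 1) — the answer is frame-independent, so this choice is without loss of generality.
1. X is the midpoint of BG ⇒ X = (1/2, 0)
2. Q lies on line BG with BQ:QG = 2:5 ⇒ Q = (2/7, 0)
3. A is where the line through B parallel to FQ meets line FG ⇒ A = (-2/5, 7/5)
4. U is the midpoint of AG ⇒ U = (3/10, 7/10)
2·[XUF] = 3/20, 2·[BFU] = -3/10
[XUF]:[BFU] = 3/20:-3/10 = -1/2

[XUF]:[BFU] = -1/2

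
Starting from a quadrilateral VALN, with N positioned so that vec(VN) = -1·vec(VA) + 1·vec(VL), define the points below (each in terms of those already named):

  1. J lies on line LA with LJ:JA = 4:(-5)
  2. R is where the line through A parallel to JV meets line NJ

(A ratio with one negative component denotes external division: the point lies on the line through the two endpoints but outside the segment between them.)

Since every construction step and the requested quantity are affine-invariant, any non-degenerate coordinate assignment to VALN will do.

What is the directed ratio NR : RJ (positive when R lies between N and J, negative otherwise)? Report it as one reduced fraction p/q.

Assign V = (0, 0), A = (1, 0), L = (0, 1), N = (-1, 1) — the answer is frame-independent, so this choice is without loss of generality.
1. J lies on line LA with LJ:JA = 4:(-5) ⇒ J = (-4, 5)
2. R is where the line through A parallel to JV meets line NJ ⇒ R = (-19, 25)
R = N + t·(J−N) with t = 6, so NR:RJ = t:(1−t) = 6:-5

NR:RJ = -6/5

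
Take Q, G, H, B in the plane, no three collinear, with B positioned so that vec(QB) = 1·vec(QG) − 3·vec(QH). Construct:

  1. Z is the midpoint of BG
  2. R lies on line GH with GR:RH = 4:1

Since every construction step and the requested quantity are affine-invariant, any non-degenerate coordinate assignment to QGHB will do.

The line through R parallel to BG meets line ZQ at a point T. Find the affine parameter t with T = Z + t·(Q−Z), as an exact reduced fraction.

t = 4/5

Assign Q = (0, 0), G = (1, 0), H = (0, 1), B = (1, -3) — the answer is frame-independent, so this choice is without loss of generality.
1. Z is the midpoint of BG ⇒ Z = (1, -3/2)
2. R lies on line GH with GR:RH = 4:1 ⇒ R = (1/5, 4/5)
through R parallel to BG: direction (0, 3); meets ZQ at T = (1/5, -3/10)
T = Z + t·(Q−Z) with t = 4/5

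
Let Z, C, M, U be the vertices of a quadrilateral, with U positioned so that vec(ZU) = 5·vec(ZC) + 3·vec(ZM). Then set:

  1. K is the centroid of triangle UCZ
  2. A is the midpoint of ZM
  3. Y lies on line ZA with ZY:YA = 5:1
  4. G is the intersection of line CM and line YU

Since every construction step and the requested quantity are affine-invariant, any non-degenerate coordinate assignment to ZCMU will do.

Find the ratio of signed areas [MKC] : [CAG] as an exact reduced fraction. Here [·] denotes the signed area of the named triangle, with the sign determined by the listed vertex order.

Work in coordinates with Z = (0, 0), C = (1, 0), M = (0, 1), U = (5, 3).
1. K is the centroid of triangle UCZ ⇒ K = (2, 1)
2. A is the midpoint of ZM ⇒ A = (0, 1/2)
3. Y lies on line ZA with ZY:YA = 5:1 ⇒ Y = (0, 5/12)
4. G is the intersection of line CM and line YU ⇒ G = (5/13, 8/13)
2·[MKC] = -2, 2·[CAG] = -4/13
[MKC]:[CAG] = -2:-4/13 = 13/2

[MKC]:[CAG] = 13/2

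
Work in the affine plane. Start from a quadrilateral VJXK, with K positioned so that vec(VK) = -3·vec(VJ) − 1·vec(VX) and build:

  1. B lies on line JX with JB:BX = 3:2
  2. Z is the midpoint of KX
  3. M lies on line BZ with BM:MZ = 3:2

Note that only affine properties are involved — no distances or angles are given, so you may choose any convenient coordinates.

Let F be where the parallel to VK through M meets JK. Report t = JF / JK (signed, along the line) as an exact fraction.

t = 123/50

Work in coordinates with V = (0, 0), J = (1, 0), X = (0, 1), K = (-3, -1).
1. B lies on line JX with JB:BX = 3:2 ⇒ B = (2/5, 3/5)
2. Z is the midpoint of KX ⇒ Z = (-3/2, 0)
3. M lies on line BZ with BM:MZ = 3:2 ⇒ M = (-37/50, 6/25)
through M parallel to VK: direction (-3, -1); meets JK at F = (-221/25, -123/50)
F = J + t·(K−J) with t = 123/50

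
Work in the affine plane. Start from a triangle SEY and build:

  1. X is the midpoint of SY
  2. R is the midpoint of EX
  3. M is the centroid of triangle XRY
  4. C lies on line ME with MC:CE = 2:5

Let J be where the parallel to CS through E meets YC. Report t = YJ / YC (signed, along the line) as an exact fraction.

Assign S = (0, 0), E = (1, 0), Y = (0, 1) — the answer is frame-independent, so this choice is without loss of generality.
1. X is the midpoint of SY ⇒ X = (0, 1/2)
2. R is the midpoint of EX ⇒ R = (1/2, 1/4)
3. M is the centroid of triangle XRY ⇒ M = (1/6, 7/12)
4. C lies on line ME with MC:CE = 2:5 ⇒ C = (17/42, 5/12)
through E parallel to CS: direction (-17/42, -5/12); meets YC at J = (23/28, -25/136)
J = Y + t·(C−Y) with t = 69/34

t = 69/34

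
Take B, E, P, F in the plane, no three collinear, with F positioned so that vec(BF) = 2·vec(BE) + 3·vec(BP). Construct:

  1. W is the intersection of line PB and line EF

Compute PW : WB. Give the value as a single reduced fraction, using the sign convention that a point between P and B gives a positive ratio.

PW:WB = -4/3

Assign B = (0, 0), E = (1, 0), P = (0, 1), F = (2, 3) — the answer is frame-independent, so this choice is without loss of generality.
1. W is the intersection of line PB and line EF ⇒ W = (0, -3)
W = P + t·(B−P) with t = 4, so PW:WB = t:(1−t) = 4:-3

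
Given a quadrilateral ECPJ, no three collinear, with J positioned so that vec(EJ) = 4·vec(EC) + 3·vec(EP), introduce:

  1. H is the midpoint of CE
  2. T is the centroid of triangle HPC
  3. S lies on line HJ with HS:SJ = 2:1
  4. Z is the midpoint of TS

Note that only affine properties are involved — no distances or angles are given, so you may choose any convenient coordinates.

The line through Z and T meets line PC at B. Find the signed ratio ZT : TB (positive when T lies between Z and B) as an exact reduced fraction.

Set E = (0, 0), C = (1, 0), P = (0, 1), J = (4, 3); any affine frame gives the same invariant.
1. H is the midpoint of CE ⇒ H = (1/2, 0)
2. T is the centroid of triangle HPC ⇒ T = (1/2, 1/3)
3. S lies on line HJ with HS:SJ = 2:1 ⇒ S = (17/6, 2)
4. Z is the midpoint of TS ⇒ Z = (5/3, 7/6)
line ZT meets PC at B = (43/72, 29/72)
T = Z + t·(B−Z) with t = 12/11, so ZT:TB = 12/11:-1/11

ZT:TB = -12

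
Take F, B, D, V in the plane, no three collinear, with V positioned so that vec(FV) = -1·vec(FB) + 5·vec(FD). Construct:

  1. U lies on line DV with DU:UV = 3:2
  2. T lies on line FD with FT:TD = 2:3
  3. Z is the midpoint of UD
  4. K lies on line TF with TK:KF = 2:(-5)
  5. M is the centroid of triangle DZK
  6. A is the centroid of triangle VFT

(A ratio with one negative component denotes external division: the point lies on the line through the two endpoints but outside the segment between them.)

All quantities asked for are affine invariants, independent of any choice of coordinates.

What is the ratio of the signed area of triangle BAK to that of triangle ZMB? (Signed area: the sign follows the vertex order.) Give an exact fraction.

[BAK]:[ZMB] = 82/67

Assign F = (0, 0), B = (1, 0), D = (0, 1), V = (-1, 5) — the answer is frame-independent, so this choice is without loss of generality.
1. U lies on line DV with DU:UV = 3:2 ⇒ U = (-3/5, 17/5)
2. T lies on line FD with FT:TD = 2:3 ⇒ T = (0, 2/5)
3. Z is the midpoint of UD ⇒ Z = (-3/10, 11/5)
4. K lies on line TF with TK:KF = 2:(-5) ⇒ K = (0, 2/3)
5. M is the centroid of triangle DZK ⇒ M = (-1/10, 58/45)
6. A is the centroid of triangle VFT ⇒ A = (-1/3, 9/5)
2·[BAK] = 41/45, 2·[ZMB] = 67/90
[BAK]:[ZMB] = 41/45:67/90 = 82/67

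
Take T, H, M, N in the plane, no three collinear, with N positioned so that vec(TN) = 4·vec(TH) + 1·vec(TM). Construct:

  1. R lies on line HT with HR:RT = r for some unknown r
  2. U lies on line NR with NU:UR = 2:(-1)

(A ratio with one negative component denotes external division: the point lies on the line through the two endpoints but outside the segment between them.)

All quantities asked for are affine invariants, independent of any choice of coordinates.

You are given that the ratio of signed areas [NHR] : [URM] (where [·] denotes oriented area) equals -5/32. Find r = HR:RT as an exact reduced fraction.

r = 5/3

Assign T = (0, 0), H = (1, 0), M = (0, 1), N = (4, 1) — the answer is frame-independent, so this choice is without loss of generality.
1. With HR:RT = r, write λ = r/(r+1) so R = H + λ·(T−H); R is affine-linear in λ
2. U lies on line NR with NU:UR = 2:(-1) ⇒ U is an affine combination of earlier points and hence also affine-linear in λ
Every point depending on R is an affine combination of R and λ-independent points, so each such coordinate is linear in λ; the λ² term in each signed area is a multiple of (T−H)×(T−H) = 0, so 2·[NHR] and 2·[URM] are each linear in λ. Evaluating at λ=0 and λ=1:
  2·[NHR] = −λ,   2·[URM] = 4
So [NHR]:[URM] = (−λ) / (4). Setting this equal to -5/32:
  −λ = -5/32·(4)  ⇒  λ = 5/8
Then r = λ/(1−λ) = (5/8)/(3/8) = 5/3. Check: with r = 5/3, R = (3/8, 0) and [NHR]:[URM] = -5/32 as required.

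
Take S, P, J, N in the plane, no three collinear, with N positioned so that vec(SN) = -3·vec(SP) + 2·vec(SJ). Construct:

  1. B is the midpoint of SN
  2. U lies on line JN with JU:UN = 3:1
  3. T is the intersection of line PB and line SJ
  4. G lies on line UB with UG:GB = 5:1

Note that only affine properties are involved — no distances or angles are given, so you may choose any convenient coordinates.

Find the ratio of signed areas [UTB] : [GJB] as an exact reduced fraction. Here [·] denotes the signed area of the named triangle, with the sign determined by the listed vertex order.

[UTB]:[GJB] = 18/5

Work in coordinates with S = (0, 0), P = (1, 0), J = (0, 1), N = (-3, 2).
1. B is the midpoint of SN ⇒ B = (-3/2, 1)
2. U lies on line JN with JU:UN = 3:1 ⇒ U = (-9/4, 7/4)
3. T is the intersection of line PB and line SJ ⇒ T = (0, 2/5)
4. G lies on line UB with UG:GB = 5:1 ⇒ G = (-13/8, 9/8)
2·[UTB] = -27/40, 2·[GJB] = -3/16
[UTB]:[GJB] = -27/40:-3/16 = 18/5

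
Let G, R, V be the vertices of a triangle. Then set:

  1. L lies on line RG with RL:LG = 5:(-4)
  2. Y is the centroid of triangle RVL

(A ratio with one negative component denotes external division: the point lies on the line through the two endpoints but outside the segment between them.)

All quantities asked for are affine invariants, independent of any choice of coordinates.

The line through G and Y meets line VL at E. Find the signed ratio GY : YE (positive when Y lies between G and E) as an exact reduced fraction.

GY:YE = 7/5

Assign G = (0, 0), R = (1, 0), V = (0, 1) — the answer is frame-independent, so this choice is without loss of generality.
1. L lies on line RG with RL:LG = 5:(-4) ⇒ L = (-4, 0)
2. Y is the centroid of triangle RVL ⇒ Y = (-1, 1/3)
line GY meets VL at E = (-12/7, 4/7)
Y = G + t·(E−G) with t = 7/12, so GY:YE = 7/12:5/12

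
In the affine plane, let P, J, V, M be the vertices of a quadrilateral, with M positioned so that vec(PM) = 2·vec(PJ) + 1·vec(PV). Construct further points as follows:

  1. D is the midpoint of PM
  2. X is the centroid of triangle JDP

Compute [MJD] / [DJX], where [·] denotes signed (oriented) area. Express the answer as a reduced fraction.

Set P = (0, 0), J = (1, 0), V = (0, 1), M = (2, 1); any affine frame gives the same invariant.
1. D is the midpoint of PM ⇒ D = (1, 1/2)
2. X is the centroid of triangle JDP ⇒ X = (2/3, 1/6)
2·[MJD] = -1/2, 2·[DJX] = -1/6
[MJD]:[DJX] = -1/2:-1/6 = 3

[MJD]:[DJX] = 3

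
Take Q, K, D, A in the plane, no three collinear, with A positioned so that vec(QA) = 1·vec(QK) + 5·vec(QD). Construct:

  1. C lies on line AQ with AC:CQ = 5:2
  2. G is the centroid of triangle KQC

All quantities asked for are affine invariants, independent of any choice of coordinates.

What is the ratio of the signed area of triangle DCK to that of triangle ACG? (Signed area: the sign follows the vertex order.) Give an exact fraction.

[DCK]:[ACG] = -3/5

Choose coordinates Q = (0, 0), K = (1, 0), D = (0, 1), A = (1, 5).
1. C lies on line AQ with AC:CQ = 5:2 ⇒ C = (2/7, 10/7)
2. G is the centroid of triangle KQC ⇒ G = (3/7, 10/21)
2·[DCK] = -5/7, 2·[ACG] = 25/21
[DCK]:[ACG] = -5/7:25/21 = -3/5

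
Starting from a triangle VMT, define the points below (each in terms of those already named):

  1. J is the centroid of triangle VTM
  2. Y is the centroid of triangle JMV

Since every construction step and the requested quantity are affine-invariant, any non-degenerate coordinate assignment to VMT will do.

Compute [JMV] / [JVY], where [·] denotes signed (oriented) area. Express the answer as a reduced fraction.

Choose coordinates V = (0, 0), M = (1, 0), T = (0, 1).
1. J is the centroid of triangle VTM ⇒ J = (1/3, 1/3)
2. Y is the centroid of triangle JMV ⇒ Y = (4/9, 1/9)
2·[JMV] = -1/3, 2·[JVY] = 1/9
[JMV]:[JVY] = -1/3:1/9 = -3

[JMV]:[JVY] = -3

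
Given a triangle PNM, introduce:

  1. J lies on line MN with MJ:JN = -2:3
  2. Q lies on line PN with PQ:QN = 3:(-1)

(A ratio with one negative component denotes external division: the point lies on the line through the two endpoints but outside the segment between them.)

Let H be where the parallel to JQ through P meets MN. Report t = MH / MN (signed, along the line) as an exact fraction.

t = 7

Set P = (0, 0), N = (1, 0), M = (0, 1); any affine frame gives the same invariant.
1. J lies on line MN with MJ:JN = -2:3 ⇒ J = (-2, 3)
2. Q lies on line PN with PQ:QN = 3:(-1) ⇒ Q = (3/2, 0)
through P parallel to JQ: direction (7/2, -3); meets MN at H = (7, -6)
H = M + t·(N−M) with t = 7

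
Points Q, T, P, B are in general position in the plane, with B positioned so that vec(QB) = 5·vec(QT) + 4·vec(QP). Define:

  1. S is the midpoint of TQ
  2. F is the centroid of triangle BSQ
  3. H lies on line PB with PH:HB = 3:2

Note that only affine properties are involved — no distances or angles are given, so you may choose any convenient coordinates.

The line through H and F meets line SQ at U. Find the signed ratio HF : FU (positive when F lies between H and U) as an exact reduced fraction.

HF:FU = 11/10

Choose coordinates Q = (0, 0), T = (1, 0), P = (0, 1), B = (5, 4).
1. S is the midpoint of TQ ⇒ S = (1/2, 0)
2. F is the centroid of triangle BSQ ⇒ F = (11/6, 4/3)
3. H lies on line PB with PH:HB = 3:2 ⇒ H = (3, 14/5)
line HF meets SQ at U = (17/22, 0)
F = H + t·(U−H) with t = 11/21, so HF:FU = 11/21:10/21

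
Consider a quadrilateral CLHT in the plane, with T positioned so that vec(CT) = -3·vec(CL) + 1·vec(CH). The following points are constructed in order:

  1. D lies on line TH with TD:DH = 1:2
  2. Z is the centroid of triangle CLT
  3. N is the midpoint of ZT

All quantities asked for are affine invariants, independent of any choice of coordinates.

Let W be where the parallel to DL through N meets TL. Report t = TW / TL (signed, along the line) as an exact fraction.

t = 1/6

Set C = (0, 0), L = (1, 0), H = (0, 1), T = (-3, 1); any affine frame gives the same invariant.
1. D lies on line TH with TD:DH = 1:2 ⇒ D = (-2, 1)
2. Z is the centroid of triangle CLT ⇒ Z = (-2/3, 1/3)
3. N is the midpoint of ZT ⇒ N = (-11/6, 2/3)
through N parallel to DL: direction (3, -1); meets TL at W = (-7/3, 5/6)
W = T + t·(L−T) with t = 1/6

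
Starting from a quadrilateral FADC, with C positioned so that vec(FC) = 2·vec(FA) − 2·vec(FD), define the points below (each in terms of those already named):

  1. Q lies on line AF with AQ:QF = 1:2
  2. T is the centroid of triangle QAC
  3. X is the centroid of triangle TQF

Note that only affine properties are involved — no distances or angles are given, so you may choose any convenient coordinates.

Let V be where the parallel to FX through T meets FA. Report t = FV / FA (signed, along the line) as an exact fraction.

Set F = (0, 0), A = (1, 0), D = (0, 1), C = (2, -2); any affine frame gives the same invariant.
1. Q lies on line AF with AQ:QF = 1:2 ⇒ Q = (2/3, 0)
2. T is the centroid of triangle QAC ⇒ T = (11/9, -2/3)
3. X is the centroid of triangle TQF ⇒ X = (17/27, -2/9)
through T parallel to FX: direction (17/27, -2/9); meets FA at V = (-2/3, 0)
V = F + t·(A−F) with t = -2/3

t = -2/3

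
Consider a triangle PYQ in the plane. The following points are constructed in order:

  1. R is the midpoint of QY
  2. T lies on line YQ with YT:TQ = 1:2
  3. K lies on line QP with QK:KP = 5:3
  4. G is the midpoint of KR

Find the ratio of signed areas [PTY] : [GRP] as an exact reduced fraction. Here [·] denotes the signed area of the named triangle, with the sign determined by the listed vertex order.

Set P = (0, 0), Y = (1, 0), Q = (0, 1); any affine frame gives the same invariant.
1. R is the midpoint of QY ⇒ R = (1/2, 1/2)
2. T lies on line YQ with YT:TQ = 1:2 ⇒ T = (2/3, 1/3)
3. K lies on line QP with QK:KP = 5:3 ⇒ K = (0, 3/8)
4. G is the midpoint of KR ⇒ G = (1/4, 7/16)
2·[PTY] = -1/3, 2·[GRP] = -3/32
[PTY]:[GRP] = -1/3:-3/32 = 32/9

[PTY]:[GRP] = 32/9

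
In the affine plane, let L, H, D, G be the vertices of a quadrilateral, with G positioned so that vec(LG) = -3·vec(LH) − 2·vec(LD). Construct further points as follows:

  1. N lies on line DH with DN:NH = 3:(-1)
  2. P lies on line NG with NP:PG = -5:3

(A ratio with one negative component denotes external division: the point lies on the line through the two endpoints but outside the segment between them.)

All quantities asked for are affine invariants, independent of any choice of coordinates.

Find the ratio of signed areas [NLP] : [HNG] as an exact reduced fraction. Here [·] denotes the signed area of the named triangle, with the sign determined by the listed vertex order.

[NLP]:[HNG] = -15/4

Work in coordinates with L = (0, 0), H = (1, 0), D = (0, 1), G = (-3, -2).
1. N lies on line DH with DN:NH = 3:(-1) ⇒ N = (3/2, -1/2)
2. P lies on line NG with NP:PG = -5:3 ⇒ P = (-39/4, -17/4)
2·[NLP] = 45/4, 2·[HNG] = -3
[NLP]:[HNG] = 45/4:-3 = -15/4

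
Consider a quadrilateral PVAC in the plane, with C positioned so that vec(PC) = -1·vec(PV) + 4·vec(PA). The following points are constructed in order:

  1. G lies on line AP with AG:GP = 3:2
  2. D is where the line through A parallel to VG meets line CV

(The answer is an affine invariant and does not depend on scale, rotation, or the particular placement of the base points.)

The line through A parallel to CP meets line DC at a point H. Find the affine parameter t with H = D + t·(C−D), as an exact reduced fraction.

t = 9/13

Choose coordinates P = (0, 0), V = (1, 0), A = (0, 1), C = (-1, 4).
1. G lies on line AP with AG:GP = 3:2 ⇒ G = (0, 2/5)
2. D is where the line through A parallel to VG meets line CV ⇒ D = (5/8, 3/4)
through A parallel to CP: direction (1, -4); meets DC at H = (-1/2, 3)
H = D + t·(C−D) with t = 9/13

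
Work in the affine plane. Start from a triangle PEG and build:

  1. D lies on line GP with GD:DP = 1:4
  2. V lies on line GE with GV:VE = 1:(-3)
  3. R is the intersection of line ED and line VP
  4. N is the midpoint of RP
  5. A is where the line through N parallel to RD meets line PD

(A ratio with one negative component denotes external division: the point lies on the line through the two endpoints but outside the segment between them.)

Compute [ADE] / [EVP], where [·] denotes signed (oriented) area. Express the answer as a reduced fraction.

Choose coordinates P = (0, 0), E = (1, 0), G = (0, 1).
1. D lies on line GP with GD:DP = 1:4 ⇒ D = (0, 4/5)
2. V lies on line GE with GV:VE = 1:(-3) ⇒ V = (-1/2, 3/2)
3. R is the intersection of line ED and line VP ⇒ R = (-4/11, 12/11)
4. N is the midpoint of RP ⇒ N = (-2/11, 6/11)
5. A is where the line through N parallel to RD meets line PD ⇒ A = (0, 2/5)
2·[ADE] = -2/5, 2·[EVP] = 3/2
[ADE]:[EVP] = -2/5:3/2 = -4/15

[ADE]:[EVP] = -4/15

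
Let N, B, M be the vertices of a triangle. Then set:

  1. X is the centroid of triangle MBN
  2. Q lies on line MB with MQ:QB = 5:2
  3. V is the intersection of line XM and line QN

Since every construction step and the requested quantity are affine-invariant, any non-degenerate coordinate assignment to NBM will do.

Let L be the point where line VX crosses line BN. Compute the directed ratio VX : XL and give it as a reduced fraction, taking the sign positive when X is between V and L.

Assign N = (0, 0), B = (1, 0), M = (0, 1) — the answer is frame-independent, so this choice is without loss of generality.
1. X is the centroid of triangle MBN ⇒ X = (1/3, 1/3)
2. Q lies on line MB with MQ:QB = 5:2 ⇒ Q = (5/7, 2/7)
3. V is the intersection of line XM and line QN ⇒ V = (5/12, 1/6)
line VX meets BN at L = (1/2, 0)
X = V + t·(L−V) with t = -1, so VX:XL = -1:2

VX:XL = -1/2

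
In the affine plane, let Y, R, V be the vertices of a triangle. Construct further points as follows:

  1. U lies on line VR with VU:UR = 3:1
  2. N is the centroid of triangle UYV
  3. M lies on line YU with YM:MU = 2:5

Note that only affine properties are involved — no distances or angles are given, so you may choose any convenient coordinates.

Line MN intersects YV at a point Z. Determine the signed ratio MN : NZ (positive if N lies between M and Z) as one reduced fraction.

Set Y = (0, 0), R = (1, 0), V = (0, 1); any affine frame gives the same invariant.
1. U lies on line VR with VU:UR = 3:1 ⇒ U = (3/4, 1/4)
2. N is the centroid of triangle UYV ⇒ N = (1/4, 5/12)
3. M lies on line YU with YM:MU = 2:5 ⇒ M = (3/14, 1/14)
line MN meets YV at Z = (0, -2)
N = M + t·(Z−M) with t = -1/6, so MN:NZ = -1/6:7/6

MN:NZ = -1/7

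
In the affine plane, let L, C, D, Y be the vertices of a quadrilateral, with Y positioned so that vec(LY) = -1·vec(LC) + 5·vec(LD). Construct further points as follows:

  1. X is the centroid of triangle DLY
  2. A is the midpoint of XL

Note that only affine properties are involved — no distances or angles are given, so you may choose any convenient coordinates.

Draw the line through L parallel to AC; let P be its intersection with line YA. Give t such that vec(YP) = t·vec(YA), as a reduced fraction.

Choose coordinates L = (0, 0), C = (1, 0), D = (0, 1), Y = (-1, 5).
1. X is the centroid of triangle DLY ⇒ X = (-1/3, 2)
2. A is the midpoint of XL ⇒ A = (-1/6, 1)
through L parallel to AC: direction (7/6, -1); meets YA at P = (7/138, -1/23)
P = Y + t·(A−Y) with t = 29/23

t = 29/23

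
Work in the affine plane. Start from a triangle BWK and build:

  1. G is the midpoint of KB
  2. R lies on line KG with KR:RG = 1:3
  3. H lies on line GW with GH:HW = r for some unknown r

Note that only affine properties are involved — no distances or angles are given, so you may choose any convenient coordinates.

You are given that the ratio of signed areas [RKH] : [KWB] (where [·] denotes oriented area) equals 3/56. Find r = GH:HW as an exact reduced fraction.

Assign B = (0, 0), W = (1, 0), K = (0, 1) — the answer is frame-independent, so this choice is without loss of generality.
1. G is the midpoint of KB ⇒ G = (0, 1/2)
2. R lies on line KG with KR:RG = 1:3 ⇒ R = (0, 7/8)
3. With GH:HW = r, write λ = r/(r+1) so H = G + λ·(W−G); H is affine-linear in λ
Every point depending on H is an affine combination of H and λ-independent points, so each such coordinate is linear in λ; the λ² term in each signed area is a multiple of (W−G)×(W−G) = 0, so 2·[RKH] and 2·[KWB] are each linear in λ. Evaluating at λ=0 and λ=1:
  2·[RKH] = -1/8·λ,   2·[KWB] = -1
So [RKH]:[KWB] = (-1/8·λ) / (-1). Setting this equal to 3/56:
  -1/8·λ = 3/56·(-1)  ⇒  λ = 3/7
Then r = λ/(1−λ) = (3/7)/(4/7) = 3/4. Check: with r = 3/4, H = (3/7, 2/7) and [RKH]:[KWB] = 3/56 as required.

r = 3/4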